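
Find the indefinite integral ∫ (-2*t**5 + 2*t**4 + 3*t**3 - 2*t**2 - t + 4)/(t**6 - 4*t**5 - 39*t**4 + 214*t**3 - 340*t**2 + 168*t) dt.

Factor the denominator: t*(t - 6)*(t - 2)**2*(t - 1)*(t + 7).
Partial-fraction decomposition: -9325/(14742*(t + 7)) - 1/(10*(t - 1)) + 899/(1296*(t - 2)) + 7/(36*(t - 2)**2) - 6193/(3120*(t - 6)) + 1/(42*t).
Integrate each term; A/(t−a) gives A·log|t−a|; A/(t−a)² gives −A/(t−a).

log(t)/42 - 6193*log(t - 6)/3120 + 899*log(t - 2)/1296 - log(t - 1)/10 - 9325*log(t + 7)/14742 - 7/(36*t - 72) + C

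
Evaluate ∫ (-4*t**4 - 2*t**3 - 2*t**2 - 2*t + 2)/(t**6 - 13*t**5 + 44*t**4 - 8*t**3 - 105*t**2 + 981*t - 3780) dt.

-260*log(t - 7)/87 + 351*log(t - 5)/68 - 34*log(t - 4)/15 + log(t + 3)/36 + 728*log(t**2 + 9)/22185 + 1928*atan(t/3)/22185 + C

Factor the denominator: (t - 7)*(t - 5)*(t - 4)*(t + 3)*(t**2 + 9).
Partial-fraction decomposition: 8*(182*t + 723)/(22185*(t**2 + 9)) + 1/(36*(t + 3)) - 34/(15*(t - 4)) + 351/(68*(t - 5)) - 260/(87*(t - 7)).
Integrate each term; A/(t−a) gives A·log|t−a|; the (Bt+D)/(t²+p²) term gives a log and an atan.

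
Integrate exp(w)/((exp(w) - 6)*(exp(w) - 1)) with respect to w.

log(exp(w) - 6)/5 - log(exp(w) - 1)/5 + C

Let u = e^w, du = e^w dw.
The integral becomes ∫ du/((u-6)(u-1)); decompose into partial fractions.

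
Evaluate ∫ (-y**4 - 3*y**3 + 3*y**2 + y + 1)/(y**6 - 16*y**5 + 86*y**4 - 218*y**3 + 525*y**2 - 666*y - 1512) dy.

-3275*log(y - 7)/1392 + 1829*log(y - 6)/630 - 79*log(y - 4)/150 - log(y + 1)/560 - 287*log(y**2 + 9)/26100 + 337*atan(y/3)/6525 + C

Factor the denominator: (y - 7)*(y - 6)*(y - 4)*(y + 1)*(y**2 + 9).
Partial-fraction decomposition: -(287*y - 2022)/(13050*(y**2 + 9)) - 1/(560*(y + 1)) - 79/(150*(y - 4)) + 1829/(630*(y - 6)) - 3275/(1392*(y - 7)).
Integrate each term; A/(y−a) gives A·log|y−a|; the (By+D)/(y²+p²) term gives a log and an atan.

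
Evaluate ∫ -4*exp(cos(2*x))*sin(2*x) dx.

2*exp(cos(2*x)) + C

Let u = cos(2*x), so du = (-2*sin(2*x)) dx.
Rewriting, the integral becomes 2·∫ e^u du = 2·e^u.
Substituting back, u = cos(2*x).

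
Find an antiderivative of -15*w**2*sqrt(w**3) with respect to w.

-10*(w**3)**(3/2)/3 + C

Let u = w**3, so du = (3*w**2) dw.
Rewriting, the integral becomes -5·∫ √u du = -5·(2/3)u^(3/2).
Substituting back, u = w**3.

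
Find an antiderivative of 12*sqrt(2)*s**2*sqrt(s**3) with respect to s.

Let u = 2*s**3, so du = (6*s**2) ds.
Rewriting, the integral becomes 2·∫ √u du = 2·(2/3)u^(3/2).
Substituting back, u = 2*s**3.

8*sqrt(2)*(s**3)**(3/2)/3 + C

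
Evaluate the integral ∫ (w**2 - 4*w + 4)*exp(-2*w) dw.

(-2*w**2 + 6*w - 5)*exp(-2*w)/4 + C

Use integration by parts with u = w**2 - 4*w + 4, dv = exp(-2*w) dw, so v = -exp(-2*w)/2.
Apply parts 2 times (tabular method): alternate signs, differentiate u down to 0, integrate dv up.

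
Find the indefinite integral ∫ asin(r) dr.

r*asin(r) + sqrt(-r**2 + 1) + C

Use integration by parts with u = arcsin(r), dv = dr.
Then du = 1/sqrt(-r**2 + 1) dr.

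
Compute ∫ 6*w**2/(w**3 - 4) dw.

Let u = w**3 - 4, so du = (3*w**2) dw.
Rewriting, the integral becomes 2·∫ 1/u du = 2·log(u).
Substituting back, u = w**3 - 4.

2*log(w**3 - 4) + C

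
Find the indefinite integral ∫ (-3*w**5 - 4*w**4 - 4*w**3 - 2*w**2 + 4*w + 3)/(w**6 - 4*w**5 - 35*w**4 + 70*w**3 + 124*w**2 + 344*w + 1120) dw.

Factor the denominator: (w - 7)*(w - 4)*(w + 2)*(w + 5)*(w**2 + 4).
Partial-fraction decomposition: -(25*w + 122)/(848*(w**2 + 4)) - 7/(9*(w + 5)) + 17/(432*(w + 2)) + 97/(72*(w - 4)) - 5122/(1431*(w - 7)).
Integrate each term; A/(w−a) gives A·log|w−a|; the (Bw+D)/(w²+p²) term gives a log and an atan.

-5122*log(w - 7)/1431 + 97*log(w - 4)/72 + 17*log(w + 2)/432 - 7*log(w + 5)/9 - 25*log(w**2 + 4)/1696 - 61*atan(w/2)/848 + C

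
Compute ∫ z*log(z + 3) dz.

z**2*log(z + 3)/2 - z**2/4 + 3*z/2 - 9*log(z + 3)/2 + C

Use integration by parts with u = log(z + 3), dv = z dz.
Then du = 1/(z + 3) dz and v = z**2/2.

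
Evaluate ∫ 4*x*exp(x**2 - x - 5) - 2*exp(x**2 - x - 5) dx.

2*exp(x**2 - x - 5) + C

Let u = x**2 - x - 5, so du = (2*x - 1) dx.
Rewriting, the integral becomes 2·∫ e^u du = 2·e^u.
Substituting back, u = x**2 - x - 5.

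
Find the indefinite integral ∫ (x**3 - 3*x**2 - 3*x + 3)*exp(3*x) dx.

Use integration by parts with u = x**3 - 3*x**2 - 3*x + 3, dv = exp(3*x) dx, so v = exp(3*x)/3.
Apply parts 3 times (tabular method): alternate signs, differentiate u down to 0, integrate dv up.

(9*x**3 - 36*x**2 - 3*x + 28)*exp(3*x)/27 + C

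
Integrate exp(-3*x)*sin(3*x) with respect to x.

-exp(-3*x)*sin(3*x)/6 - exp(-3*x)*cos(3*x)/6 + C

Let I denote the integral. Integrate by parts with u = sin(3*x), dv = exp(-3*x) dx, so v = -exp(-3*x)/3: I = -exp(-3*x)*sin(3*x)/3 + ∫ exp(-3*x)*cos(3*x) dx.
Apply parts again with u = cos(3*x), dv = exp(-3*x) dx: ∫ exp(-3*x)*cos(3*x) dx = -exp(-3*x)*cos(3*x)/3 − I. Substituting back brings back I: I = -exp(-3*x)*sin(3*x)/3 - exp(-3*x)*cos(3*x)/3 − I.
Solving for I: (1 + 1)·I equals the remaining terms, so I = (1/2)·(-exp(-3*x)*sin(3*x)/3 - exp(-3*x)*cos(3*x)/3).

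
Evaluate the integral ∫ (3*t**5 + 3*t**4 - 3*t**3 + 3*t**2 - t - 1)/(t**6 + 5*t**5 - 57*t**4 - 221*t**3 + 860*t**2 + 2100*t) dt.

-log(t)/2100 + 1932647*log(t - 5)/1778700 + 11*log(t + 2)/1960 - 18679*log(t + 6)/2904 + 3503*log(t + 7)/420 - 912/(385*t - 1925) + C

Factor the denominator: t*(t - 5)**2*(t + 2)*(t + 6)*(t + 7).
Partial-fraction decomposition: 3503/(420*(t + 7)) - 18679/(2904*(t + 6)) + 11/(1960*(t + 2)) + 1932647/(1778700*(t - 5)) + 912/(385*(t - 5)**2) - 1/(2100*t).
Integrate each term; A/(t−a) gives A·log|t−a|; A/(t−a)² gives −A/(t−a).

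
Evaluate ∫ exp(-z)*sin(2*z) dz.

-exp(-z)*sin(2*z)/5 - 2*exp(-z)*cos(2*z)/5 + C

Let I denote the integral. Integrate by parts with u = sin(2*z), dv = exp(-z) dz, so v = -exp(-z): I = -exp(-z)*sin(2*z) + 2·∫ exp(-z)*cos(2*z) dz.
Apply parts again with u = cos(2*z), dv = exp(-z) dz: ∫ exp(-z)*cos(2*z) dz = -exp(-z)*cos(2*z) − 2·I. Substituting back brings back I: I = -exp(-z)*sin(2*z) - 2*exp(-z)*cos(2*z) − 4·I.
Solving for I: (1 + 4)·I equals the remaining terms, so I = (1/5)·(-exp(-z)*sin(2*z) - 2*exp(-z)*cos(2*z)).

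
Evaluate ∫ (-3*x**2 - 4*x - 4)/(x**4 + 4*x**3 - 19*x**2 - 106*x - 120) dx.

-11*log(x - 5)/56 + 4*log(x + 2)/7 - 19*log(x + 3)/8 + 2*log(x + 4) + C

Factor the denominator: (x - 5)*(x + 2)*(x + 3)*(x + 4).
Partial-fraction decomposition: 2/(x + 4) - 19/(8*(x + 3)) + 4/(7*(x + 2)) - 11/(56*(x - 5)).
Integrate each term: A/(x−a) contributes A·log|x−a|.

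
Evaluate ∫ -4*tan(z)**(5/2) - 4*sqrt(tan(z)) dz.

Let u = tan(z), so du = (tan(z)**2 + 1) dz.
Rewriting, the integral becomes -4·∫ √u du = -4·(2/3)u^(3/2).
Substituting back, u = tan(z).

-8*tan(z)**(3/2)/3 + C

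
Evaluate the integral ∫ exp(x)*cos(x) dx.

Let I denote the integral. Integrate by parts with u = cos(x), dv = exp(x) dx, so v = exp(x): I = exp(x)*cos(x) + ∫ exp(x)*sin(x) dx.
Apply parts again with u = sin(x), dv = exp(x) dx: ∫ exp(x)*sin(x) dx = exp(x)*sin(x) − I. Substituting back brings back I: I = exp(x)*sin(x) + exp(x)*cos(x) − I.
Solving for I: (1 + 1)·I equals the remaining terms, so I = (1/2)·(exp(x)*sin(x) + exp(x)*cos(x)).

exp(x)*sin(x)/2 + exp(x)*cos(x)/2 + C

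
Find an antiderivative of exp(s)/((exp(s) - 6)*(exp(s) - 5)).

log(exp(s) - 6) - log(exp(s) - 5) + C

Let u = e^s, du = e^s ds.
The integral becomes ∫ du/((u-6)(u-5)); decompose into partial fractions.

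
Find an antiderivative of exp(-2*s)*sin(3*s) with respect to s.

Let I denote the integral. Integrate by parts with u = sin(3*s), dv = exp(-2*s) ds, so v = -exp(-2*s)/2: I = -exp(-2*s)*sin(3*s)/2 + (3/2)·∫ exp(-2*s)*cos(3*s) ds.
Apply parts again with u = cos(3*s), dv = exp(-2*s) ds: ∫ exp(-2*s)*cos(3*s) ds = -exp(-2*s)*cos(3*s)/2 − (3/2)·I. Substituting back brings back I: I = -exp(-2*s)*sin(3*s)/2 - 3*exp(-2*s)*cos(3*s)/4 − (9/4)·I.
Solving for I: (1 + 9/4)·I equals the remaining terms, so I = (4/13)·(-exp(-2*s)*sin(3*s)/2 - 3*exp(-2*s)*cos(3*s)/4).

-2*exp(-2*s)*sin(3*s)/13 - 3*exp(-2*s)*cos(3*s)/13 + C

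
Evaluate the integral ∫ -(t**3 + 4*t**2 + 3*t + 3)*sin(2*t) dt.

Use integration by parts with u = t**3 + 4*t**2 + 3*t + 3, dv = -sin(2*t) dt, so v = cos(2*t)/2.
Apply parts 3 times (tabular method): alternate signs, differentiate u down to 0, integrate dv up.

t**3*cos(2*t)/2 - 3*t**2*sin(2*t)/4 + 2*t**2*cos(2*t) - 2*t*sin(2*t) + 3*t*cos(2*t)/4 - 3*sin(2*t)/8 + cos(2*t)/2 + C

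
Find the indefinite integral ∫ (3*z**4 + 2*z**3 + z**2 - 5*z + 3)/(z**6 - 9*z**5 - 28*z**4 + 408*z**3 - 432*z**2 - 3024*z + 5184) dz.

-283*log(z - 6)/192 + 179*log(z - 4)/112 - 61*log(z - 2)/1280 + 8*log(z + 3)/315 - 235*log(z + 6)/2304 - 481/(96*z - 576) + C

Factor the denominator: (z - 6)**2*(z - 4)*(z - 2)*(z + 3)*(z + 6).
Partial-fraction decomposition: -235/(2304*(z + 6)) + 8/(315*(z + 3)) - 61/(1280*(z - 2)) + 179/(112*(z - 4)) - 283/(192*(z - 6)) + 481/(96*(z - 6)**2).
Integrate each term; A/(z−a) gives A·log|z−a|; A/(z−a)² gives −A/(z−a).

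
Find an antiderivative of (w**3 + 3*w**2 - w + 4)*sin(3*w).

Use integration by parts with u = w**3 + 3*w**2 - w + 4, dv = sin(3*w) dw, so v = -cos(3*w)/3.
Apply parts 3 times (tabular method): alternate signs, differentiate u down to 0, integrate dv up.

-w**3*cos(3*w)/3 + w**2*sin(3*w)/3 - w**2*cos(3*w) + 2*w*sin(3*w)/3 + 5*w*cos(3*w)/9 - 5*sin(3*w)/27 - 10*cos(3*w)/9 + C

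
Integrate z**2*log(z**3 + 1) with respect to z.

z**3*log(z**3 + 1)/3 - z**3/3 + log(z**3 + 1)/3 + C

Let u = z**3 + 1, so du = (3*z**2) dz.
The integral becomes (1/3)·∫ log(u) du; integrate by parts with u′=log(u), dv′=du.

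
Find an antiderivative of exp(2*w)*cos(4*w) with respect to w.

Let I denote the integral. Integrate by parts with u = cos(4*w), dv = exp(2*w) dw, so v = exp(2*w)/2: I = exp(2*w)*cos(4*w)/2 + 2·∫ exp(2*w)*sin(4*w) dw.
Apply parts again with u = sin(4*w), dv = exp(2*w) dw: ∫ exp(2*w)*sin(4*w) dw = exp(2*w)*sin(4*w)/2 − 2·I. Substituting back brings back I: I = exp(2*w)*sin(4*w) + exp(2*w)*cos(4*w)/2 − 4·I.
Solving for I: (1 + 4)·I equals the remaining terms, so I = (1/5)·(exp(2*w)*sin(4*w) + exp(2*w)*cos(4*w)/2).

exp(2*w)*sin(4*w)/5 + exp(2*w)*cos(4*w)/10 + C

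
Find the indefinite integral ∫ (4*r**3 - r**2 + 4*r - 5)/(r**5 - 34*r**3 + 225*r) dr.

Factor the denominator: r*(r - 5)*(r - 3)*(r + 3)*(r + 5).
Partial-fraction decomposition: -11/(16*(r + 5)) + 67/(144*(r + 3)) - 53/(144*(r - 3)) + 49/(80*(r - 5)) - 1/(45*r).
Integrate each term: A/(r−a) contributes A·log|r−a|.

-log(r)/45 + 49*log(r - 5)/80 - 53*log(r - 3)/144 + 67*log(r + 3)/144 - 11*log(r + 5)/16 + C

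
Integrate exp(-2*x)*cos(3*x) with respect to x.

3*exp(-2*x)*sin(3*x)/13 - 2*exp(-2*x)*cos(3*x)/13 + C

Let I denote the integral. Integrate by parts with u = cos(3*x), dv = exp(-2*x) dx, so v = -exp(-2*x)/2: I = -exp(-2*x)*cos(3*x)/2 − (3/2)·∫ exp(-2*x)*sin(3*x) dx.
Apply parts again with u = sin(3*x), dv = exp(-2*x) dx: ∫ exp(-2*x)*sin(3*x) dx = -exp(-2*x)*sin(3*x)/2 + (3/2)·I. Substituting back brings back I: I = 3*exp(-2*x)*sin(3*x)/4 - exp(-2*x)*cos(3*x)/2 − (9/4)·I.
Solving for I: (1 + 9/4)·I equals the remaining terms, so I = (4/13)·(3*exp(-2*x)*sin(3*x)/4 - exp(-2*x)*cos(3*x)/2).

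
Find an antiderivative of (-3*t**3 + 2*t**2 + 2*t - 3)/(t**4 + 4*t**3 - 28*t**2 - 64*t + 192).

Factor the denominator: (t - 4)*(t - 2)*(t + 4)*(t + 6).
Partial-fraction decomposition: -141/(32*(t + 6)) + 71/(32*(t + 4)) + 5/(32*(t - 2)) - 31/(32*(t - 4)).
Integrate each term: A/(t−a) contributes A·log|t−a|.

-31*log(t - 4)/32 + 5*log(t - 2)/32 + 71*log(t + 4)/32 - 141*log(t + 6)/32 + C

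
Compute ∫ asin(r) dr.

r*asin(r) + sqrt(-r**2 + 1) + C

Use integration by parts with u = arcsin(r), dv = dr.
Then du = 1/sqrt(-r**2 + 1) dr.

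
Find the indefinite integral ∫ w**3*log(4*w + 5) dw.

Use integration by parts with u = log(4*w + 5), dv = w**3 dw.
Then du = 4/(4*w + 5) dw and v = w**4/4.

w**4*log(4*w + 5)/4 - w**4/16 + 5*w**3/48 - 25*w**2/128 + 125*w/256 - 625*log(4*w + 5)/1024 + C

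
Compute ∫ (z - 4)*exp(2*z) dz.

Use integration by parts with u = z - 4, dv = exp(2*z) dz, so v = exp(2*z)/2.
Apply parts 1 times (tabular method): alternate signs, differentiate u down to 0, integrate dv up.

(2*z - 9)*exp(2*z)/4 + C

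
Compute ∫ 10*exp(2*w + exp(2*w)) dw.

Let u = exp(2*w), so du = (2*exp(2*w)) dw.
Rewriting, the integral becomes 5·∫ e^u du = 5·e^u.
Substituting back, u = exp(2*w).

5*exp(exp(2*w)) + C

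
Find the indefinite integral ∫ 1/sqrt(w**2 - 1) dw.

Substitute w = sec(θ), so dw = sec(θ)*tan(θ) dθ and the radical becomes sqrt(w**2 - 1) = tan(θ) by the Pythagorean identity.
Integrate the resulting trig expression in θ, then back-substitute sec(θ) = w, tan(θ) = sqrt(w**2 - 1) (absorbing any constant into C).

log(w + sqrt(w**2 - 1)) + C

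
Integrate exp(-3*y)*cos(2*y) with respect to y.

2*exp(-3*y)*sin(2*y)/13 - 3*exp(-3*y)*cos(2*y)/13 + C

Let I denote the integral. Integrate by parts with u = cos(2*y), dv = exp(-3*y) dy, so v = -exp(-3*y)/3: I = -exp(-3*y)*cos(2*y)/3 − (2/3)·∫ exp(-3*y)*sin(2*y) dy.
Apply parts again with u = sin(2*y), dv = exp(-3*y) dy: ∫ exp(-3*y)*sin(2*y) dy = -exp(-3*y)*sin(2*y)/3 + (2/3)·I. Substituting back brings back I: I = 2*exp(-3*y)*sin(2*y)/9 - exp(-3*y)*cos(2*y)/3 − (4/9)·I.
Solving for I: (1 + 4/9)·I equals the remaining terms, so I = (9/13)·(2*exp(-3*y)*sin(2*y)/9 - exp(-3*y)*cos(2*y)/3).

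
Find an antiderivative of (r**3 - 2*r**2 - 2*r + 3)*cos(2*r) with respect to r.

r**3*sin(2*r)/2 - r**2*sin(2*r) + 3*r**2*cos(2*r)/4 - 7*r*sin(2*r)/4 - r*cos(2*r) + 2*sin(2*r) - 7*cos(2*r)/8 + C

Use integration by parts with u = r**3 - 2*r**2 - 2*r + 3, dv = cos(2*r) dr, so v = sin(2*r)/2.
Apply parts 3 times (tabular method): alternate signs, differentiate u down to 0, integrate dv up.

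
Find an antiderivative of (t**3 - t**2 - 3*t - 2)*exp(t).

(t**3 - 4*t**2 + 5*t - 7)*exp(t) + C

Use integration by parts with u = t**3 - t**2 - 3*t - 2, dv = exp(t) dt, so v = exp(t).
Apply parts 3 times (tabular method): alternate signs, differentiate u down to 0, integrate dv up.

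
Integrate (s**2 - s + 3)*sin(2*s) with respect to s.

-s**2*cos(2*s)/2 + s*sin(2*s)/2 + s*cos(2*s)/2 - sin(2*s)/4 - 5*cos(2*s)/4 + C

Use integration by parts with u = s**2 - s + 3, dv = sin(2*s) ds, so v = -cos(2*s)/2.
Apply parts 2 times (tabular method): alternate signs, differentiate u down to 0, integrate dv up.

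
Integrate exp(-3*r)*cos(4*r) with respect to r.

Let I denote the integral. Integrate by parts with u = cos(4*r), dv = exp(-3*r) dr, so v = -exp(-3*r)/3: I = -exp(-3*r)*cos(4*r)/3 − (4/3)·∫ exp(-3*r)*sin(4*r) dr.
Apply parts again with u = sin(4*r), dv = exp(-3*r) dr: ∫ exp(-3*r)*sin(4*r) dr = -exp(-3*r)*sin(4*r)/3 + (4/3)·I. Substituting back brings back I: I = 4*exp(-3*r)*sin(4*r)/9 - exp(-3*r)*cos(4*r)/3 − (16/9)·I.
Solving for I: (1 + 16/9)·I equals the remaining terms, so I = (9/25)·(4*exp(-3*r)*sin(4*r)/9 - exp(-3*r)*cos(4*r)/3).

4*exp(-3*r)*sin(4*r)/25 - 3*exp(-3*r)*cos(4*r)/25 + C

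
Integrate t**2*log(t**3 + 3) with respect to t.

Let u = t**3 + 3, so du = (3*t**2) dt.
The integral becomes (1/3)·∫ log(u) du; integrate by parts with u′=log(u), dv′=du.

t**3*log(t**3 + 3)/3 - t**3/3 + log(t**3 + 3) + C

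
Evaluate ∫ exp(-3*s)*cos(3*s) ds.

exp(-3*s)*sin(3*s)/6 - exp(-3*s)*cos(3*s)/6 + C

Let I denote the integral. Integrate by parts with u = cos(3*s), dv = exp(-3*s) ds, so v = -exp(-3*s)/3: I = -exp(-3*s)*cos(3*s)/3 − ∫ exp(-3*s)*sin(3*s) ds.
Apply parts again with u = sin(3*s), dv = exp(-3*s) ds: ∫ exp(-3*s)*sin(3*s) ds = -exp(-3*s)*sin(3*s)/3 + I. Substituting back brings back I: I = exp(-3*s)*sin(3*s)/3 - exp(-3*s)*cos(3*s)/3 − I.
Solving for I: (1 + 1)·I equals the remaining terms, so I = (1/2)·(exp(-3*s)*sin(3*s)/3 - exp(-3*s)*cos(3*s)/3).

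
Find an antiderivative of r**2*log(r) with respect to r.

Use integration by parts with u = log(r), dv = r**2 dr.
Then du = 1/r dr and v = r**3/3.

r**3*log(r)/3 - r**3/9 + C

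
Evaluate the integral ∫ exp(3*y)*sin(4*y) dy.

3*exp(3*y)*sin(4*y)/25 - 4*exp(3*y)*cos(4*y)/25 + C

Let I denote the integral. Integrate by parts with u = sin(4*y), dv = exp(3*y) dy, so v = exp(3*y)/3: I = exp(3*y)*sin(4*y)/3 − (4/3)·∫ exp(3*y)*cos(4*y) dy.
Apply parts again with u = cos(4*y), dv = exp(3*y) dy: ∫ exp(3*y)*cos(4*y) dy = exp(3*y)*cos(4*y)/3 + (4/3)·I. Substituting back brings back I: I = exp(3*y)*sin(4*y)/3 - 4*exp(3*y)*cos(4*y)/9 − (16/9)·I.
Solving for I: (1 + 16/9)·I equals the remaining terms, so I = (9/25)·(exp(3*y)*sin(4*y)/3 - 4*exp(3*y)*cos(4*y)/9).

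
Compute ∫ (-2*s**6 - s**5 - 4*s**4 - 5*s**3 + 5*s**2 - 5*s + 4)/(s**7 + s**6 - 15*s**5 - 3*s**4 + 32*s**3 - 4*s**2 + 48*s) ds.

log(s)/12 - 1063*log(s - 3)/525 + 25*log(s - 2)/24 + 43*log(s + 2)/200 - 971*log(s + 4)/714 + 19*log(s**2 + 1)/850 - 8*atan(s)/425 + C

Factor the denominator: s*(s - 3)*(s - 2)*(s + 2)*(s + 4)*(s**2 + 1).
Partial-fraction decomposition: (19*s - 8)/(425*(s**2 + 1)) - 971/(714*(s + 4)) + 43/(200*(s + 2)) + 25/(24*(s - 2)) - 1063/(525*(s - 3)) + 1/(12*s).
Integrate each term; A/(s−a) gives A·log|s−a|; the (Bs+D)/(s²+p²) term gives a log and an atan.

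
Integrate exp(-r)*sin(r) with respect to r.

Let I denote the integral. Integrate by parts with u = sin(r), dv = exp(-r) dr, so v = -exp(-r): I = -exp(-r)*sin(r) + ∫ exp(-r)*cos(r) dr.
Apply parts again with u = cos(r), dv = exp(-r) dr: ∫ exp(-r)*cos(r) dr = -exp(-r)*cos(r) − I. Substituting back brings back I: I = -exp(-r)*sin(r) - exp(-r)*cos(r) − I.
Solving for I: (1 + 1)·I equals the remaining terms, so I = (1/2)·(-exp(-r)*sin(r) - exp(-r)*cos(r)).

-exp(-r)*sin(r)/2 - exp(-r)*cos(r)/2 + C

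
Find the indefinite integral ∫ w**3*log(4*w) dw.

Use integration by parts with u = log(4*w), dv = w**3 dw.
Then du = 1/w dw and v = w**4/4.

w**4*(log(w) + 2*log(2))/4 - w**4/16 + C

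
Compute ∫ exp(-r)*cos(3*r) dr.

Let I denote the integral. Integrate by parts with u = cos(3*r), dv = exp(-r) dr, so v = -exp(-r): I = -exp(-r)*cos(3*r) − 3·∫ exp(-r)*sin(3*r) dr.
Apply parts again with u = sin(3*r), dv = exp(-r) dr: ∫ exp(-r)*sin(3*r) dr = -exp(-r)*sin(3*r) + 3·I. Substituting back brings back I: I = 3*exp(-r)*sin(3*r) - exp(-r)*cos(3*r) − 9·I.
Solving for I: (1 + 9)·I equals the remaining terms, so I = (1/10)·(3*exp(-r)*sin(3*r) - exp(-r)*cos(3*r)).

3*exp(-r)*sin(3*r)/10 - exp(-r)*cos(3*r)/10 + C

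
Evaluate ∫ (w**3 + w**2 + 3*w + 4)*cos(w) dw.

Use integration by parts with u = w**3 + w**2 + 3*w + 4, dv = cos(w) dw, so v = sin(w).
Apply parts 3 times (tabular method): alternate signs, differentiate u down to 0, integrate dv up.

w**3*sin(w) + w**2*sin(w) + 3*w**2*cos(w) - 3*w*sin(w) + 2*w*cos(w) + 2*sin(w) - 3*cos(w) + C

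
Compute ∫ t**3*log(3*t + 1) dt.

Use integration by parts with u = log(3*t + 1), dv = t**3 dt.
Then du = 3/(3*t + 1) dt and v = t**4/4.

t**4*log(3*t + 1)/4 - t**4/16 + t**3/36 - t**2/72 + t/108 - log(3*t + 1)/324 + C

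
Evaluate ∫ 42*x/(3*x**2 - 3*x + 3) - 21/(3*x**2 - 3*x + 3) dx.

Let u = 3*x**2 - 3*x + 3, so du = (6*x - 3) dx.
Rewriting, the integral becomes 7·∫ 1/u du = 7·log(u).
Substituting back, u = 3*x**2 - 3*x + 3.

7*log(3*x**2 - 3*x + 3) + C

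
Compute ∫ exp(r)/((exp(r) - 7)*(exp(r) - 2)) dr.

Let u = e^r, du = e^r dr.
The integral becomes ∫ du/((u-2)(u-7)); decompose into partial fractions.

log(exp(r) - 7)/5 - log(exp(r) - 2)/5 + C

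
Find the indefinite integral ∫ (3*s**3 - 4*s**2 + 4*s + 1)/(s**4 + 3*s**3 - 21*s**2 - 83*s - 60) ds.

Factor the denominator: (s - 5)*(s + 1)*(s + 3)*(s + 4).
Partial-fraction decomposition: 271/(27*(s + 4)) - 8/(s + 3) + 5/(18*(s + 1)) + 37/(54*(s - 5)).
Integrate each term: A/(s−a) contributes A·log|s−a|.

37*log(s - 5)/54 + 5*log(s + 1)/18 - 8*log(s + 3) + 271*log(s + 4)/27 + C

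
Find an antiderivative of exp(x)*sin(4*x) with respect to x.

Let I denote the integral. Integrate by parts with u = sin(4*x), dv = exp(x) dx, so v = exp(x): I = exp(x)*sin(4*x) − 4·∫ exp(x)*cos(4*x) dx.
Apply parts again with u = cos(4*x), dv = exp(x) dx: ∫ exp(x)*cos(4*x) dx = exp(x)*cos(4*x) + 4·I. Substituting back brings back I: I = exp(x)*sin(4*x) - 4*exp(x)*cos(4*x) − 16·I.
Solving for I: (1 + 16)·I equals the remaining terms, so I = (1/17)·(exp(x)*sin(4*x) - 4*exp(x)*cos(4*x)).

exp(x)*sin(4*x)/17 - 4*exp(x)*cos(4*x)/17 + C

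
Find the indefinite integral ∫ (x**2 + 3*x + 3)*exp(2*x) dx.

Use integration by parts with u = x**2 + 3*x + 3, dv = exp(2*x) dx, so v = exp(2*x)/2.
Apply parts 2 times (tabular method): alternate signs, differentiate u down to 0, integrate dv up.

(x**2 + 2*x + 2)*exp(2*x)/2 + C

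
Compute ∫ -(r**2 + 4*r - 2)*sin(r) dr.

r**2*cos(r) - 2*r*sin(r) + 4*r*cos(r) - 4*sin(r) - 4*cos(r) + C

Use integration by parts with u = r**2 + 4*r - 2, dv = -sin(r) dr, so v = cos(r).
Apply parts 2 times (tabular method): alternate signs, differentiate u down to 0, integrate dv up.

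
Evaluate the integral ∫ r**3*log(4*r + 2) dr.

r**4*log(4*r + 2)/4 - r**4/16 + r**3/24 - r**2/32 + r/32 - log(2*r + 1)/64 + C

Use integration by parts with u = log(4*r + 2), dv = r**3 dr.
Then du = 4/(4*r + 2) dr and v = r**4/4.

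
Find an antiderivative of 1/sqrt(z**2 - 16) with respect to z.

log(z + sqrt(z**2 - 16)) + C

Substitute z = 4·sec(θ), so dz = 4·sec(θ)*tan(θ) dθ and the radical becomes sqrt(z**2 - 16) = 4·tan(θ) by the Pythagorean identity.
Integrate the resulting trig expression in θ, then back-substitute sec(θ) = z/4, tan(θ) = sqrt(z**2 - 16)/4 (absorbing any constant into C).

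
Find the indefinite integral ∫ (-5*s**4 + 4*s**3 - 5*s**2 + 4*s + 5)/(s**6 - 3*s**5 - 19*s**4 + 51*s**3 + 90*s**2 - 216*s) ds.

Factor the denominator: s*(s - 4)*(s - 3)*(s - 2)*(s + 3)**2.
Partial-fraction decomposition: 2881/(8820*(s + 3)) - 113/(126*(s + 3)**2) - 11/(20*(s - 2)) + 325/(108*(s - 3)) - 1083/(392*(s - 4)) - 5/(216*s).
Integrate each term; A/(s−a) gives A·log|s−a|; A/(s−a)² gives −A/(s−a).

-5*log(s)/216 - 1083*log(s - 4)/392 + 325*log(s - 3)/108 - 11*log(s - 2)/20 + 2881*log(s + 3)/8820 + 113/(126*s + 378) + C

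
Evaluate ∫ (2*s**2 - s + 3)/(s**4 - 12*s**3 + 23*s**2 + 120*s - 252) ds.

47*log(s - 7)/25 - 23*log(s - 6)/12 + 9*log(s - 2)/100 - 4*log(s + 3)/75 + C

Factor the denominator: (s - 7)*(s - 6)*(s - 2)*(s + 3).
Partial-fraction decomposition: -4/(75*(s + 3)) + 9/(100*(s - 2)) - 23/(12*(s - 6)) + 47/(25*(s - 7)).
Integrate each term: A/(s−a) contributes A·log|s−a|.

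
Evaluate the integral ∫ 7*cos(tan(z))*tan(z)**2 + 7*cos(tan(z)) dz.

Let u = tan(z), so du = (tan(z)**2 + 1) dz.
Rewriting, the integral becomes 7·∫ cos(u) du = 7·sin(u).
Substituting back, u = tan(z).

7*sin(tan(z)) + C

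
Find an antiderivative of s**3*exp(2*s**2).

(2*s**2 - 1)*exp(2*s**2)/8 + C

Let u = s², du = 2s ds; rewrite as (1/2)∫ u^1·exp(2u) du.
Now integrate by parts 1 time.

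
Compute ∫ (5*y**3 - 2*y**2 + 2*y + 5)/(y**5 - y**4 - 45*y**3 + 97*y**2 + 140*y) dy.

log(y)/28 + 59*log(y - 5)/36 - 301*log(y - 4)/220 + log(y + 1)/45 - 911*log(y + 7)/2772 + C

Factor the denominator: y*(y - 5)*(y - 4)*(y + 1)*(y + 7).
Partial-fraction decomposition: -911/(2772*(y + 7)) + 1/(45*(y + 1)) - 301/(220*(y - 4)) + 59/(36*(y - 5)) + 1/(28*y).
Integrate each term: A/(y−a) contributes A·log|y−a|.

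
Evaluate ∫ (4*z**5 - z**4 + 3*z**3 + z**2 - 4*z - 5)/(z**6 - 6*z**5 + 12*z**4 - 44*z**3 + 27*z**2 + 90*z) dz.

Factor the denominator: z*(z - 5)*(z - 2)*(z + 1)*(z**2 + 9).
Partial-fraction decomposition: (10951*z + 81819)/(19890*(z**2 + 9)) + 2/(45*(z + 1)) - 127/(234*(z - 2)) + 1225/(306*(z - 5)) - 1/(18*z).
Integrate each term; A/(z−a) gives A·log|z−a|; the (Bz+D)/(z²+p²) term gives a log and an atan.

-log(z)/18 + 1225*log(z - 5)/306 - 127*log(z - 2)/234 + 2*log(z + 1)/45 + 10951*log(z**2 + 9)/39780 + 9091*atan(z/3)/6630 + C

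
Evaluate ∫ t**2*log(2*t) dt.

Use integration by parts with u = log(2*t), dv = t**2 dt.
Then du = 1/t dt and v = t**3/3.

t**3*(log(t) + log(2))/3 - t**3/9 + C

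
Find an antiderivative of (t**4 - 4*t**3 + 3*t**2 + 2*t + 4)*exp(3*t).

Use integration by parts with u = t**4 - 4*t**3 + 3*t**2 + 2*t + 4, dv = exp(3*t) dt, so v = exp(3*t)/3.
Apply parts 4 times (tabular method): alternate signs, differentiate u down to 0, integrate dv up.

(27*t**4 - 144*t**3 + 225*t**2 - 96*t + 140)*exp(3*t)/81 + C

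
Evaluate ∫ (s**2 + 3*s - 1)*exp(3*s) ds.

(9*s**2 + 21*s - 16)*exp(3*s)/27 + C

Use integration by parts with u = s**2 + 3*s - 1, dv = exp(3*s) ds, so v = exp(3*s)/3.
Apply parts 2 times (tabular method): alternate signs, differentiate u down to 0, integrate dv up.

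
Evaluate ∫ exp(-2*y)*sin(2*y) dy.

-exp(-2*y)*sin(2*y)/4 - exp(-2*y)*cos(2*y)/4 + C

Let I denote the integral. Integrate by parts with u = sin(2*y), dv = exp(-2*y) dy, so v = -exp(-2*y)/2: I = -exp(-2*y)*sin(2*y)/2 + ∫ exp(-2*y)*cos(2*y) dy.
Apply parts again with u = cos(2*y), dv = exp(-2*y) dy: ∫ exp(-2*y)*cos(2*y) dy = -exp(-2*y)*cos(2*y)/2 − I. Substituting back brings back I: I = -exp(-2*y)*sin(2*y)/2 - exp(-2*y)*cos(2*y)/2 − I.
Solving for I: (1 + 1)·I equals the remaining terms, so I = (1/2)·(-exp(-2*y)*sin(2*y)/2 - exp(-2*y)*cos(2*y)/2).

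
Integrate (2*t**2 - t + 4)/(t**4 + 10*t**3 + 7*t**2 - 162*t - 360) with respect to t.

16*log(t - 4)/315 - 25*log(t + 3)/42 + 59*log(t + 5)/18 - 41*log(t + 6)/15 + C

Factor the denominator: (t - 4)*(t + 3)*(t + 5)*(t + 6).
Partial-fraction decomposition: -41/(15*(t + 6)) + 59/(18*(t + 5)) - 25/(42*(t + 3)) + 16/(315*(t - 4)).
Integrate each term: A/(t−a) contributes A·log|t−a|.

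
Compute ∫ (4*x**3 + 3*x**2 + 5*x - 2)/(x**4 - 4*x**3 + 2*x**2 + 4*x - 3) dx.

37*log(x - 3)/4 - 23*log(x - 1)/4 + log(x + 1)/2 + 5/(2*x - 2) + C

Factor the denominator: (x - 3)*(x - 1)**2*(x + 1).
Partial-fraction decomposition: 1/(2*(x + 1)) - 23/(4*(x - 1)) - 5/(2*(x - 1)**2) + 37/(4*(x - 3)).
Integrate each term; A/(x−a) gives A·log|x−a|; A/(x−a)² gives −A/(x−a).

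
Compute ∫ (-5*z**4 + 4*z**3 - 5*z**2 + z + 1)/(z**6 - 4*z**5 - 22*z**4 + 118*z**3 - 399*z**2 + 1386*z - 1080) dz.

Factor the denominator: (z - 5)*(z - 4)*(z - 1)*(z + 6)*(z**2 + 9).
Partial-fraction decomposition: (5981*z - 14601)/(38250*(z**2 + 9)) + 7529/(34650*(z + 6)) - 1/(210*(z - 1)) + 1099/(750*(z - 4)) - 343/(187*(z - 5)).
Integrate each term; A/(z−a) gives A·log|z−a|; the (Bz+D)/(z²+p²) term gives a log and an atan.

-343*log(z - 5)/187 + 1099*log(z - 4)/750 - log(z - 1)/210 + 7529*log(z + 6)/34650 + 5981*log(z**2 + 9)/76500 - 4867*atan(z/3)/38250 + C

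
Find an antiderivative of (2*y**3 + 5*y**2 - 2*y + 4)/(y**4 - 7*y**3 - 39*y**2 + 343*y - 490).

921*log(y - 7)/140 - 41*log(y - 5)/8 + 4*log(y - 2)/15 + 47*log(y + 7)/168 + C

Factor the denominator: (y - 7)*(y - 5)*(y - 2)*(y + 7).
Partial-fraction decomposition: 47/(168*(y + 7)) + 4/(15*(y - 2)) - 41/(8*(y - 5)) + 921/(140*(y - 7)).
Integrate each term: A/(y−a) contributes A·log|y−a|.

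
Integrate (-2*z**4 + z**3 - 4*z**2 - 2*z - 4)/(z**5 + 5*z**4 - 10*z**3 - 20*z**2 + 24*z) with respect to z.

Factor the denominator: z*(z - 2)*(z - 1)*(z + 2)*(z + 6).
Partial-fraction decomposition: -46/(21*(z + 6)) + 7/(12*(z + 2)) + 11/(21*(z - 1)) - 3/(4*(z - 2)) - 1/(6*z).
Integrate each term: A/(z−a) contributes A·log|z−a|.

-log(z)/6 - 3*log(z - 2)/4 + 11*log(z - 1)/21 + 7*log(z + 2)/12 - 46*log(z + 6)/21 + C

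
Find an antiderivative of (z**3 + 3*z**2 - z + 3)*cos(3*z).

Use integration by parts with u = z**3 + 3*z**2 - z + 3, dv = cos(3*z) dz, so v = sin(3*z)/3.
Apply parts 3 times (tabular method): alternate signs, differentiate u down to 0, integrate dv up.

z**3*sin(3*z)/3 + z**2*sin(3*z) + z**2*cos(3*z)/3 - 5*z*sin(3*z)/9 + 2*z*cos(3*z)/3 + 7*sin(3*z)/9 - 5*cos(3*z)/27 + C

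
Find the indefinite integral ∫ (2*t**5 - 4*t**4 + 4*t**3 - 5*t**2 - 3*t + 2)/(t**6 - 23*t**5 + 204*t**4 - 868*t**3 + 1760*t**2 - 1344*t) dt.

-log(t)/672 + 25118*log(t - 7)/315 - 2759*log(t - 6)/24 + 10705*log(t - 4)/288 + log(t - 2)/20 - 595/(24*t - 96) + C

Factor the denominator: t*(t - 7)*(t - 6)*(t - 4)**2*(t - 2).
Partial-fraction decomposition: 1/(20*(t - 2)) + 10705/(288*(t - 4)) + 595/(24*(t - 4)**2) - 2759/(24*(t - 6)) + 25118/(315*(t - 7)) - 1/(672*t).
Integrate each term; A/(t−a) gives A·log|t−a|; A/(t−a)² gives −A/(t−a).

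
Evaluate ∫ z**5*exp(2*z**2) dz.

Let u = z², du = 2z dz; rewrite as (1/2)∫ u^2·exp(2u) du.
Now integrate by parts 2 times.

(2*z**4 - 2*z**2 + 1)*exp(2*z**2)/8 + C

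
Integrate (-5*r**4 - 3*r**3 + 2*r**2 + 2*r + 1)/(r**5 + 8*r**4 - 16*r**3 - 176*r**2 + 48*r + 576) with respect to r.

-477*log(r - 4)/400 + 91*log(r - 2)/512 - 17*log(r + 2)/128 - 49311*log(r + 6)/12800 - 5771/(320*r + 1920) + C

Factor the denominator: (r - 4)*(r - 2)*(r + 2)*(r + 6)**2.
Partial-fraction decomposition: -49311/(12800*(r + 6)) + 5771/(320*(r + 6)**2) - 17/(128*(r + 2)) + 91/(512*(r - 2)) - 477/(400*(r - 4)).
Integrate each term; A/(r−a) gives A·log|r−a|; A/(r−a)² gives −A/(r−a).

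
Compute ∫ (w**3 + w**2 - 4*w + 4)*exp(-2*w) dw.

Use integration by parts with u = w**3 + w**2 - 4*w + 4, dv = exp(-2*w) dw, so v = -exp(-2*w)/2.
Apply parts 3 times (tabular method): alternate signs, differentiate u down to 0, integrate dv up.

(-4*w**3 - 10*w**2 + 6*w - 13)*exp(-2*w)/8 + C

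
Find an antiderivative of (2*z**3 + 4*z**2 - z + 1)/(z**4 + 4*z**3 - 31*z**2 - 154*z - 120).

Factor the denominator: (z - 6)*(z + 1)*(z + 4)*(z + 5).
Partial-fraction decomposition: 36/(11*(z + 5)) - 59/(30*(z + 4)) - 1/(21*(z + 1)) + 571/(770*(z - 6)).
Integrate each term: A/(z−a) contributes A·log|z−a|.

571*log(z - 6)/770 - log(z + 1)/21 - 59*log(z + 4)/30 + 36*log(z + 5)/11 + C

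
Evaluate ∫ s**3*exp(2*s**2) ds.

Let u = s², du = 2s ds; rewrite as (1/2)∫ u^1·exp(2u) du.
Now integrate by parts 1 time.

(2*s**2 - 1)*exp(2*s**2)/8 + C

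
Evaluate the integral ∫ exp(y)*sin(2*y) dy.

exp(y)*sin(2*y)/5 - 2*exp(y)*cos(2*y)/5 + C

Let I denote the integral. Integrate by parts with u = sin(2*y), dv = exp(y) dy, so v = exp(y): I = exp(y)*sin(2*y) − 2·∫ exp(y)*cos(2*y) dy.
Apply parts again with u = cos(2*y), dv = exp(y) dy: ∫ exp(y)*cos(2*y) dy = exp(y)*cos(2*y) + 2·I. Substituting back brings back I: I = exp(y)*sin(2*y) - 2*exp(y)*cos(2*y) − 4·I.
Solving for I: (1 + 4)·I equals the remaining terms, so I = (1/5)·(exp(y)*sin(2*y) - 2*exp(y)*cos(2*y)).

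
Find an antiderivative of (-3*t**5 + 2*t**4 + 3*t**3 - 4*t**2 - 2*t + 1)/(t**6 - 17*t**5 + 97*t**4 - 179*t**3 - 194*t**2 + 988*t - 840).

Factor the denominator: (t - 7)*(t - 5)*(t - 3)*(t - 2)**2*(t + 2).
Partial-fraction decomposition: -31/(1680*(t + 2)) + 14023/(3600*(t - 2)) + 59/(60*(t - 2)**2) - 527/(40*(t - 3)) + 7859/(252*(t - 5)) - 14933/(600*(t - 7)).
Integrate each term; A/(t−a) gives A·log|t−a|; A/(t−a)² gives −A/(t−a).

-14933*log(t - 7)/600 + 7859*log(t - 5)/252 - 527*log(t - 3)/40 + 14023*log(t - 2)/3600 - 31*log(t + 2)/1680 - 59/(60*t - 120) + C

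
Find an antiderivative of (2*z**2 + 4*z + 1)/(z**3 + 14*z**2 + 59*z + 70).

log(z + 2)/15 - 31*log(z + 5)/6 + 71*log(z + 7)/10 + C

Factor the denominator: (z + 2)*(z + 5)*(z + 7).
Partial-fraction decomposition: 71/(10*(z + 7)) - 31/(6*(z + 5)) + 1/(15*(z + 2)).
Integrate each term: A/(z−a) contributes A·log|z−a|.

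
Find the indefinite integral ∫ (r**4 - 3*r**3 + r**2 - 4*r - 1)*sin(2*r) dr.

-r**4*cos(2*r)/2 + r**3*sin(2*r) + 3*r**3*cos(2*r)/2 - 9*r**2*sin(2*r)/4 + r**2*cos(2*r) - r*sin(2*r) - r*cos(2*r)/4 + sin(2*r)/8 + C

Use integration by parts with u = r**4 - 3*r**3 + r**2 - 4*r - 1, dv = sin(2*r) dr, so v = -cos(2*r)/2.
Apply parts 4 times (tabular method): alternate signs, differentiate u down to 0, integrate dv up.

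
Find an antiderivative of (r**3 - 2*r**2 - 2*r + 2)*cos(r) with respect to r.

r**3*sin(r) - 2*r**2*sin(r) + 3*r**2*cos(r) - 8*r*sin(r) - 4*r*cos(r) + 6*sin(r) - 8*cos(r) + C

Use integration by parts with u = r**3 - 2*r**2 - 2*r + 2, dv = cos(r) dr, so v = sin(r).
Apply parts 3 times (tabular method): alternate signs, differentiate u down to 0, integrate dv up.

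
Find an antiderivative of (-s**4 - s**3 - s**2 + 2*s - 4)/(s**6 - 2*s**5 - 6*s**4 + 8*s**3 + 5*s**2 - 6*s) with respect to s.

2*log(s)/3 - 23*log(s - 3)/48 + log(s - 1)/36 - 7*log(s + 1)/16 + 2*log(s + 2)/9 - 5/(12*s - 12) + C

Factor the denominator: s*(s - 3)*(s - 1)**2*(s + 1)*(s + 2).
Partial-fraction decomposition: 2/(9*(s + 2)) - 7/(16*(s + 1)) + 1/(36*(s - 1)) + 5/(12*(s - 1)**2) - 23/(48*(s - 3)) + 2/(3*s).
Integrate each term; A/(s−a) gives A·log|s−a|; A/(s−a)² gives −A/(s−a).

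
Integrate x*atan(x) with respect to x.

Use integration by parts with u = arctan(x), dv = x dx.
Then du = 1/(x**2 + 1) dx.

x**2*atan(x)/2 - x/2 + atan(x)/2 + C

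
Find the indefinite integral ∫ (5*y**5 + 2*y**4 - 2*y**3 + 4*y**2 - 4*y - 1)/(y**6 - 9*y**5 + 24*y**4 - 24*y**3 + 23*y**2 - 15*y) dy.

Factor the denominator: y*(y - 5)*(y - 3)*(y - 1)*(y**2 + 1).
Partial-fraction decomposition: -3*(7*y - 4)/(130*(y**2 + 1)) + 1/(4*(y - 1)) - 673/(60*(y - 3)) + 1044/(65*(y - 5)) + 1/(15*y).
Integrate each term; A/(y−a) gives A·log|y−a|; the (By+D)/(y²+p²) term gives a log and an atan.

log(y)/15 + 1044*log(y - 5)/65 - 673*log(y - 3)/60 + log(y - 1)/4 - 21*log(y**2 + 1)/260 + 6*atan(y)/65 + C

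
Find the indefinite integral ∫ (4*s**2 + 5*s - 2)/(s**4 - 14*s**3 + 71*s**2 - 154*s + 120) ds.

Factor the denominator: (s - 5)*(s - 4)*(s - 3)*(s - 2).
Partial-fraction decomposition: -4/(s - 2) + 49/(2*(s - 3)) - 41/(s - 4) + 41/(2*(s - 5)).
Integrate each term: A/(s−a) contributes A·log|s−a|.

41*log(s - 5)/2 - 41*log(s - 4) + 49*log(s - 3)/2 - 4*log(s - 2) + C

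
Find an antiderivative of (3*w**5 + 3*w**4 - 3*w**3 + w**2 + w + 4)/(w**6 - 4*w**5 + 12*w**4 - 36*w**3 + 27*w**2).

Factor the denominator: w**2*(w - 3)*(w - 1)*(w**2 + 9).
Partial-fraction decomposition: (337*w + 5592)/(810*(w**2 + 9)) - 9/(20*(w - 1)) + 907/(324*(w - 3)) + 19/(81*w) + 4/(27*w**2).
Integrate each term; A/(w−a) gives A·log|w−a|; the (Bw+D)/(w²+p²) term gives a log and an atan.

19*log(w)/81 + 907*log(w - 3)/324 - 9*log(w - 1)/20 + 337*log(w**2 + 9)/1620 + 932*atan(w/3)/405 - 4/(27*w) + C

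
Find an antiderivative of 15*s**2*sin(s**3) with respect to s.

Let u = s**3, so du = (3*s**2) ds.
Rewriting, the integral becomes 5·∫ sin(u) du = 5·-cos(u).
Substituting back, u = s**3.

-5*cos(s**3) + C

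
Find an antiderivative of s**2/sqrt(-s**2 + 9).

-s*sqrt(-s**2 + 9)/2 + 9*asin(s/3)/2 + C

Substitute s = 3·sin(θ), so ds = 3·cos(θ) dθ and the radical becomes sqrt(-s**2 + 9) = 3·cos(θ) by the Pythagorean identity.
Integrate the resulting trig expression in θ, then back-substitute θ = asin(s/3), sin(θ) = s/3, cos(θ) = sqrt(-s**2 + 9)/3 (absorbing any constant into C).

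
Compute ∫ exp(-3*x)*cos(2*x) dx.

2*exp(-3*x)*sin(2*x)/13 - 3*exp(-3*x)*cos(2*x)/13 + C

Let I denote the integral. Integrate by parts with u = cos(2*x), dv = exp(-3*x) dx, so v = -exp(-3*x)/3: I = -exp(-3*x)*cos(2*x)/3 − (2/3)·∫ exp(-3*x)*sin(2*x) dx.
Apply parts again with u = sin(2*x), dv = exp(-3*x) dx: ∫ exp(-3*x)*sin(2*x) dx = -exp(-3*x)*sin(2*x)/3 + (2/3)·I. Substituting back brings back I: I = 2*exp(-3*x)*sin(2*x)/9 - exp(-3*x)*cos(2*x)/3 − (4/9)·I.
Solving for I: (1 + 4/9)·I equals the remaining terms, so I = (9/13)·(2*exp(-3*x)*sin(2*x)/9 - exp(-3*x)*cos(2*x)/3).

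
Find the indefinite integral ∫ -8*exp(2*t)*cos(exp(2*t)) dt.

Let u = exp(2*t), so du = (2*exp(2*t)) dt.
Rewriting, the integral becomes -4·∫ cos(u) du = -4·sin(u).
Substituting back, u = exp(2*t).

-4*sin(exp(2*t)) + C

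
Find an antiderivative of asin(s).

Use integration by parts with u = arcsin(s), dv = ds.
Then du = 1/sqrt(-s**2 + 1) ds.

s*asin(s) + sqrt(-s**2 + 1) + C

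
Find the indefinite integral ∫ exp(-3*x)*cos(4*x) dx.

Let I denote the integral. Integrate by parts with u = cos(4*x), dv = exp(-3*x) dx, so v = -exp(-3*x)/3: I = -exp(-3*x)*cos(4*x)/3 − (4/3)·∫ exp(-3*x)*sin(4*x) dx.
Apply parts again with u = sin(4*x), dv = exp(-3*x) dx: ∫ exp(-3*x)*sin(4*x) dx = -exp(-3*x)*sin(4*x)/3 + (4/3)·I. Substituting back brings back I: I = 4*exp(-3*x)*sin(4*x)/9 - exp(-3*x)*cos(4*x)/3 − (16/9)·I.
Solving for I: (1 + 16/9)·I equals the remaining terms, so I = (9/25)·(4*exp(-3*x)*sin(4*x)/9 - exp(-3*x)*cos(4*x)/3).

4*exp(-3*x)*sin(4*x)/25 - 3*exp(-3*x)*cos(4*x)/25 + C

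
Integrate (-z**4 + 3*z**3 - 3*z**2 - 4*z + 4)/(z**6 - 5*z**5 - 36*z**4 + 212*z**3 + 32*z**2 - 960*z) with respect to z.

-log(z)/240 - 31*log(z - 5)/35 + 2999*log(z - 4)/3600 - 5*log(z + 2)/252 + 23*log(z + 6)/300 - 31/(60*z - 240) + C

Factor the denominator: z*(z - 5)*(z - 4)**2*(z + 2)*(z + 6).
Partial-fraction decomposition: 23/(300*(z + 6)) - 5/(252*(z + 2)) + 2999/(3600*(z - 4)) + 31/(60*(z - 4)**2) - 31/(35*(z - 5)) - 1/(240*z).
Integrate each term; A/(z−a) gives A·log|z−a|; A/(z−a)² gives −A/(z−a).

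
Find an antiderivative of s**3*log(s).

s**4*log(s)/4 - s**4/16 + C

Use integration by parts with u = log(s), dv = s**3 ds.
Then du = 1/s ds and v = s**4/4.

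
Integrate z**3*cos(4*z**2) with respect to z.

z**2*sin(4*z**2)/8 + cos(4*z**2)/32 + C

Let u = z², du = 2z dz; rewrite as (1/2)∫ u^1·cos(4u) du.
Now integrate by parts 1 time.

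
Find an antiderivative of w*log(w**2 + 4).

w**2*log(w**2 + 4)/2 - w**2/2 + 2*log(w**2 + 4) + C

Let u = w**2 + 4, so du = (2*w) dw.
The integral becomes (1/2)·∫ log(u) du; integrate by parts with u′=log(u), dv′=du.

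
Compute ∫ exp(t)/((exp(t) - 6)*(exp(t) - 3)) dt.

log(exp(t) - 6)/3 - log(exp(t) - 3)/3 + C

Let u = e^t, du = e^t dt.
The integral becomes ∫ du/((u-6)(u-3)); decompose into partial fractions.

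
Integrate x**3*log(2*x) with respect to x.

x**4*(log(x) + log(2))/4 - x**4/16 + C

Use integration by parts with u = log(2*x), dv = x**3 dx.
Then du = 1/x dx and v = x**4/4.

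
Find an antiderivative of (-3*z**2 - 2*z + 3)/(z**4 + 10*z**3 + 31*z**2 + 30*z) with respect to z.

log(z)/10 + 5*log(z + 2)/6 - 3*log(z + 3) + 31*log(z + 5)/15 + C

Factor the denominator: z*(z + 2)*(z + 3)*(z + 5).
Partial-fraction decomposition: 31/(15*(z + 5)) - 3/(z + 3) + 5/(6*(z + 2)) + 1/(10*z).
Integrate each term: A/(z−a) contributes A·log|z−a|.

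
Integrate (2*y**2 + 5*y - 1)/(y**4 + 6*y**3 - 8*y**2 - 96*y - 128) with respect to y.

Factor the denominator: (y - 4)*(y + 2)*(y + 4)**2.
Partial-fraction decomposition: -33/(128*(y + 4)) + 11/(16*(y + 4)**2) + 1/(8*(y + 2)) + 17/(128*(y - 4)).
Integrate each term; A/(y−a) gives A·log|y−a|; A/(y−a)² gives −A/(y−a).

17*log(y - 4)/128 + log(y + 2)/8 - 33*log(y + 4)/128 - 11/(16*y + 64) + C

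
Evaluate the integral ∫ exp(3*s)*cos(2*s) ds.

2*exp(3*s)*sin(2*s)/13 + 3*exp(3*s)*cos(2*s)/13 + C

Let I denote the integral. Integrate by parts with u = cos(2*s), dv = exp(3*s) ds, so v = exp(3*s)/3: I = exp(3*s)*cos(2*s)/3 + (2/3)·∫ exp(3*s)*sin(2*s) ds.
Apply parts again with u = sin(2*s), dv = exp(3*s) ds: ∫ exp(3*s)*sin(2*s) ds = exp(3*s)*sin(2*s)/3 − (2/3)·I. Substituting back brings back I: I = 2*exp(3*s)*sin(2*s)/9 + exp(3*s)*cos(2*s)/3 − (4/9)·I.
Solving for I: (1 + 4/9)·I equals the remaining terms, so I = (9/13)·(2*exp(3*s)*sin(2*s)/9 + exp(3*s)*cos(2*s)/3).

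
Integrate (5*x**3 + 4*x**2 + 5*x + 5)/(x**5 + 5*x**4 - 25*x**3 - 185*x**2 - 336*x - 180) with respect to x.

1259*log(x - 6)/5544 + log(x + 1)/56 - 29*log(x + 2)/24 + 109*log(x + 3)/36 - 545*log(x + 5)/264 + C

Factor the denominator: (x - 6)*(x + 1)*(x + 2)*(x + 3)*(x + 5).
Partial-fraction decomposition: -545/(264*(x + 5)) + 109/(36*(x + 3)) - 29/(24*(x + 2)) + 1/(56*(x + 1)) + 1259/(5544*(x - 6)).
Integrate each term: A/(x−a) contributes A·log|x−a|.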